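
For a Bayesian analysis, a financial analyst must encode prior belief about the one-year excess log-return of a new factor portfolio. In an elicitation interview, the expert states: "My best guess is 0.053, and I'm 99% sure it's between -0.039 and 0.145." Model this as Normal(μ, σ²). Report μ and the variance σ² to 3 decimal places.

μ = 0.053, σ² = 0.001

A symmetric 99% interval runs μ ± z·σ with z = 2.576.
Half-width = 0.092, so σ = 0.092/2.576 = 0.0357 and σ² = 0.001.
μ is the stated best guess, 0.053.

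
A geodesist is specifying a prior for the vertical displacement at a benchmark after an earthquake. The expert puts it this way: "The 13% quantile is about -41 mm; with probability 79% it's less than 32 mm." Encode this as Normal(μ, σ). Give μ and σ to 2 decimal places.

μ = 1.54, σ = 37.77

For Normal(μ,σ), the p-quantile is μ + z_p·σ. Here z_{0.13} = -1.126, z_{0.79} = 0.8064.
So -41 = μ − 1.126σ and 32 = μ + 0.8064σ.
Subtracting: σ = (32 − -41)/(0.8064 − (-1.126)) = 37.77.
Then μ = -41 − (-1.126)·37.77 = 1.54.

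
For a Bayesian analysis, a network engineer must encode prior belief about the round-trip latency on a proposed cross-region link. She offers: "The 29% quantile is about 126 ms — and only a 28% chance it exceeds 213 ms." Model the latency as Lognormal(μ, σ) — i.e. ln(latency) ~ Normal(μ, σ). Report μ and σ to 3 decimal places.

μ ≈ 5.092, σ ≈ 0.462

If T ~ Lognormal(μ,σ) then ln T ~ Normal(μ,σ), so the p-quantile of ln T is μ + z_p·σ.
ln(126) = 4.836 and ln(213) = 5.361; z_{0.29} = -0.5534, z_{0.72} = 0.5828.
σ = (5.361 − 4.836)/(0.5828 − (-0.5534)) = 0.462.
μ = 4.836 − (-0.5534)·0.462 = 5.092.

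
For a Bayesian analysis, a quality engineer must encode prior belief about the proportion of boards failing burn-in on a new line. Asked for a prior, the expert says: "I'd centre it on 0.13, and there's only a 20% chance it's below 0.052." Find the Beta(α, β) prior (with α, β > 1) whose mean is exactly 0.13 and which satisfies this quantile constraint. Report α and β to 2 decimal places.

α ≈ 1.69, β ≈ 11.33

With mean 0.13 fixed, write α = 0.13s, β = 0.87s where s = α+β.
Need P(θ < 0.052) = 0.2 under Beta(0.13s, 0.87s). Normal approximation: (q−m)/√(m(1−m)/s) ≈ z_{0.2} = -0.842, so s ≈ 0.13·0.87·(-0.842)²/(0.052−0.13)² = 13.2.
At s = 13.2: P(θ<0.052) ≈ 0.198. Adjusting to match 0.2 gives s ≈ 13.02.
So α = 0.13·13.02 ≈ 1.69, β = 0.87·13.02 ≈ 11.33.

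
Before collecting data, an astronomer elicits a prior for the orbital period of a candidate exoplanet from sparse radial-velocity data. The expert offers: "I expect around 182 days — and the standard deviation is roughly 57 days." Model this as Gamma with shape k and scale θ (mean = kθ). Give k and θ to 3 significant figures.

For Gamma(k, scale θ): mean = kθ, variance = kθ², so CV = 1/√k.
CV = SD/mean = 57/182 = 0.3132, hence k = 1/CV² = 10.2.
Then θ = mean/k = 182/10.2 = 17.9.

k ≈ 10.2, θ ≈ 17.9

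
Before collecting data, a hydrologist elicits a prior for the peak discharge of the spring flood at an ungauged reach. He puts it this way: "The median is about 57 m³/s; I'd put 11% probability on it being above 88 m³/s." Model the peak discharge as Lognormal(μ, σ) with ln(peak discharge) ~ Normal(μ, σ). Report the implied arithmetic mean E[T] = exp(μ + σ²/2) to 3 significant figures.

If T ~ Lognormal(μ,σ) then ln T ~ Normal(μ,σ), so the p-quantile of ln T is μ + z_p·σ.
ln(57) = 4.043 and ln(88) = 4.477; z_{0.5} = 0, z_{0.89} = 1.227.
σ = (4.477 − 4.043)/(1.227 − (0)) = 0.354.
μ = 4.043 − (0)·0.354 = 4.043.
E[T] = exp(μ + σ²/2) = exp(4.043 + 0.0627) = 60.7 m³/s.

E[T] ≈ 60.7 m³/s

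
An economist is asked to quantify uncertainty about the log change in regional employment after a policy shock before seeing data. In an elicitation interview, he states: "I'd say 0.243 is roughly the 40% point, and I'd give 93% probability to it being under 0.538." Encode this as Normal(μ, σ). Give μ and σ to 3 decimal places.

The p-quantile of Normal(μ,σ) is μ + z_p·σ, with z_{0.4} = -0.2533 and z_{0.93} = 1.476.
Eliminate σ: μ = (z₂·x₁ − z₁·x₂)/(z₂ − z₁) = (1.476·0.243 − (-0.2533)·0.538)/1.729 = 0.286.
Then σ = (x₂ − x₁)/(z₂ − z₁) = (0.538 − 0.243)/1.729 = 0.171.

μ = 0.286, σ = 0.171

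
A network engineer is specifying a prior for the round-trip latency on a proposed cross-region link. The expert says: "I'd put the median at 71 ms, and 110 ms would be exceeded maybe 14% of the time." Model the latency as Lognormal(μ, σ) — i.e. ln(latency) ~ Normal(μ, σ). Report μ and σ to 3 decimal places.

μ ≈ 4.263, σ ≈ 0.405

If T ~ Lognormal(μ,σ) then ln T ~ Normal(μ,σ), so the p-quantile of ln T is μ + z_p·σ.
ln(71) = 4.263 and ln(110) = 4.7; z_{0.5} = 0, z_{0.86} = 1.08.
σ = (4.7 − 4.263)/(1.08 − (0)) = 0.405.
μ = 4.263 − (0)·0.405 = 4.263.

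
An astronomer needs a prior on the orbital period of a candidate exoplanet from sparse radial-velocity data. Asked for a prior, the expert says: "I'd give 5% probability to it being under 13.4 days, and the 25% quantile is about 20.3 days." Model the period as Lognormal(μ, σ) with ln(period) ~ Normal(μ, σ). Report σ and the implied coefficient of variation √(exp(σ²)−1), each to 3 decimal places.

σ ≈ 0.428, CV ≈ 0.448

If T ~ Lognormal(μ,σ) then ln T ~ Normal(μ,σ), so the p-quantile of ln T is μ + z_p·σ.
ln(13.4) = 2.595 and ln(20.3) = 3.011; z_{0.05} = -1.645, z_{0.25} = -0.6745.
σ = (3.011 − 2.595)/(-0.6745 − (-1.645)) = 0.428.
μ = 2.595 − (-1.645)·0.428 = 3.299.
CV = √(exp(σ²)−1) = √(exp(0.1832)−1) = 0.448.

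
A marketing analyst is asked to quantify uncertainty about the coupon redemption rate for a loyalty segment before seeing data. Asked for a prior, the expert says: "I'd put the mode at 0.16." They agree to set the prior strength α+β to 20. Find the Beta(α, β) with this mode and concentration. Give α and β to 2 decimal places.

α = 3.88, β = 16.12

For α,β > 1 the Beta mode is (α−1)/(α+β−2). With α+β = 20, the mode is (α−1)/18.
Set (α−1)/18 = 0.16 → α = 1 + 0.16·18 = 3.88.
β = 20 − α = 16.12.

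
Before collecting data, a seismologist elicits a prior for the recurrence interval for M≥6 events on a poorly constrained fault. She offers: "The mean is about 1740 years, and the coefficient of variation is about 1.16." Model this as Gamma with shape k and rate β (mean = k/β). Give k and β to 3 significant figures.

k ≈ 0.743, β ≈ 0.000427

For Gamma(k, rate β): mean = k/β, variance = k/β², so CV = 1/√k.
CV = 1.16, hence k = 1/CV² = 0.743.
Then β = k/mean = 0.743/1740 = 0.000427.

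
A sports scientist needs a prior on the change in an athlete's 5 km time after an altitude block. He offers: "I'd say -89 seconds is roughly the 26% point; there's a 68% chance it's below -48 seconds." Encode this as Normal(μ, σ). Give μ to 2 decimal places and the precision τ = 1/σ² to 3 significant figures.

The p-quantile of Normal(μ,σ) is μ + z_p·σ, with z_{0.26} = -0.6433 and z_{0.68} = 0.4677.
Eliminate σ: μ = (z₂·x₁ − z₁·x₂)/(z₂ − z₁) = (0.4677·-89 − (-0.6433)·-48)/1.111 = -65.26.
Then σ = (x₂ − x₁)/(z₂ − z₁) = (-48 − -89)/1.111 = 36.90.
Precision τ = 1/σ² = 1/36.9² = 0.000734.

μ = -65.26, τ = 0.000734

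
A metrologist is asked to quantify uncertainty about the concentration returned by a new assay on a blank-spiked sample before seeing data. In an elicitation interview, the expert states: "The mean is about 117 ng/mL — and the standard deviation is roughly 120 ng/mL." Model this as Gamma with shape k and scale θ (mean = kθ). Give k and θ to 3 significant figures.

For Gamma(k, scale θ): mean = kθ, variance = kθ², so CV = 1/√k.
CV = SD/mean = 120/117 = 1.026, hence k = 1/CV² = 0.951.
Then θ = mean/k = 117/0.951 = 123.

k ≈ 0.951, θ ≈ 123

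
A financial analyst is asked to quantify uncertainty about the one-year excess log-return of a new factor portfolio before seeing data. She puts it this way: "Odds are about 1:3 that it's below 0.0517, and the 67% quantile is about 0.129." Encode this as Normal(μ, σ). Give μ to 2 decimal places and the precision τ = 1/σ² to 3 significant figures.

The p-quantile of Normal(μ,σ) is μ + z_p·σ, with z_{0.25} = -0.6745 and z_{0.67} = 0.4399.
Eliminate σ: μ = (z₂·x₁ − z₁·x₂)/(z₂ − z₁) = (0.4399·0.0517 − (-0.6745)·0.129)/1.114 = 0.10.
Then σ = (x₂ − x₁)/(z₂ − z₁) = (0.129 − 0.0517)/1.114 = 0.07.
Precision τ = 1/σ² = 1/0.06936² = 208.

μ = 0.10, τ = 208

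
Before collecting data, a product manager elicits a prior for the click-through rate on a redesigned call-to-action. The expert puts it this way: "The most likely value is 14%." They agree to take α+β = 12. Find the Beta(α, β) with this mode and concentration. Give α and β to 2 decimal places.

For α,β > 1 the Beta mode is (α−1)/(α+β−2). With α+β = 12, the mode is (α−1)/10.
Set (α−1)/10 = 0.14 → α = 1 + 0.14·10 = 2.40.
β = 12 − α = 9.60.

α = 2.40, β = 9.60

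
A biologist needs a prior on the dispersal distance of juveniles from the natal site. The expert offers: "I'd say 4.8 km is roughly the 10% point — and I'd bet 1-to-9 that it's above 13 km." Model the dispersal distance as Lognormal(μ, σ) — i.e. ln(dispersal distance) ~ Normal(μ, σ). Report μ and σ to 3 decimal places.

If T ~ Lognormal(μ,σ) then ln T ~ Normal(μ,σ), so the p-quantile of ln T is μ + z_p·σ.
ln(4.8) = 1.569 and ln(13) = 2.565; z_{0.1} = -1.282, z_{0.9} = 1.282.
σ = (2.565 − 1.569)/(1.282 − (-1.282)) = 0.389.
μ = 1.569 − (-1.282)·0.389 = 2.067.

μ ≈ 2.067, σ ≈ 0.389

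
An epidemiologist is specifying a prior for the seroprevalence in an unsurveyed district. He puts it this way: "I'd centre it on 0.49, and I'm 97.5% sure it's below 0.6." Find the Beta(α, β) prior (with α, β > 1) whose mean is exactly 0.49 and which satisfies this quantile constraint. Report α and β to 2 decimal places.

α ≈ 38.34, β ≈ 39.91

With mean 0.49 fixed, write α = 0.49s, β = 0.51s where s = α+β.
Need P(θ < 0.6) = 0.975 under Beta(0.49s, 0.51s). Normal approximation: (q−m)/√(m(1−m)/s) ≈ z_{0.975} = 1.96, so s ≈ 0.49·0.51·(1.96)²/(0.6−0.49)² = 79.3.
At s = 79.3: P(θ<0.6) ≈ 0.976. Adjusting to match 0.975 gives s ≈ 78.25.
So α = 0.49·78.25 ≈ 38.34, β = 0.51·78.25 ≈ 39.91.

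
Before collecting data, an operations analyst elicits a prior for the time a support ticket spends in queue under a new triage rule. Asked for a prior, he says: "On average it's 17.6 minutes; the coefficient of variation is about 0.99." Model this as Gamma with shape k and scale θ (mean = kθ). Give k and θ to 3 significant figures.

k ≈ 1.02, θ ≈ 17.2

For Gamma(k, scale θ): mean = kθ, variance = kθ², so CV = 1/√k.
CV = 0.99, hence k = 1/CV² = 1.02.
Then θ = mean/k = 17.6/1.02 = 17.2.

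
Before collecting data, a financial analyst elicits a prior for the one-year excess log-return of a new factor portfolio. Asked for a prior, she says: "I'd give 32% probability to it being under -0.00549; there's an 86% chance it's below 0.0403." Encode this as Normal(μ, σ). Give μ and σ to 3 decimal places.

μ = 0.008, σ = 0.030

For Normal(μ,σ), the p-quantile is μ + z_p·σ. Here z_{0.32} = -0.4677, z_{0.86} = 1.08.
So -0.00549 = μ − 0.4677σ and 0.0403 = μ + 1.08σ.
Subtracting: σ = (0.0403 − -0.00549)/(1.08 − (-0.4677)) = 0.030.
Then μ = -0.00549 − (-0.4677)·0.030 = 0.008.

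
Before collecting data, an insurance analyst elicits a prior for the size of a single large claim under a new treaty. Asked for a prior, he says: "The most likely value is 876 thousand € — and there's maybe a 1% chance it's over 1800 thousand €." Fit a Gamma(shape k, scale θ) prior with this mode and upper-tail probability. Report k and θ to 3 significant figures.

k ≈ 10.4, θ ≈ 93

Gamma(k,θ) with k>1 has mode (k−1)θ, so θ = 876/(k−1).
Need P(X < 1800) = 0.99 with θ tied to k this way. Start at k = 2, θ = 876: P(X<1800) ≈ 0.609.
Too low — raise k to concentrate. Iterating converges to k ≈ 10.4.
Then θ = 876/(10.4−1) ≈ 93.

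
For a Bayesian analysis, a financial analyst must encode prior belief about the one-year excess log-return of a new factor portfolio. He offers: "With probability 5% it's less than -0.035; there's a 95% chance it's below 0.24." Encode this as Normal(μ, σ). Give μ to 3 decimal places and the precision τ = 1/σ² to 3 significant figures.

The p-quantile of Normal(μ,σ) is μ + z_p·σ, with z_{0.05} = -1.645 and z_{0.95} = 1.645.
Eliminate σ: μ = (z₂·x₁ − z₁·x₂)/(z₂ − z₁) = (1.645·-0.035 − (-1.645)·0.24)/3.29 = 0.103.
Then σ = (x₂ − x₁)/(z₂ − z₁) = (0.24 − -0.035)/3.29 = 0.084.
Precision τ = 1/σ² = 1/0.08359² = 143.

μ = 0.103, τ = 143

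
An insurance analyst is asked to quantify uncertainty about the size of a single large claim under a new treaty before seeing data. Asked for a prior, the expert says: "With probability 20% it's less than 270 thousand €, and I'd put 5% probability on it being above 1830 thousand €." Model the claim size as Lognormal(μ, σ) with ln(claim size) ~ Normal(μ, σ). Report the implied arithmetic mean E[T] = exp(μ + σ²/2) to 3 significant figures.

E[T] ≈ 694 thousand €

If T ~ Lognormal(μ,σ) then ln T ~ Normal(μ,σ), so the p-quantile of ln T is μ + z_p·σ.
ln(270) = 5.598 and ln(1830) = 7.512; z_{0.2} = -0.8416, z_{0.95} = 1.645.
σ = (7.512 − 5.598)/(1.645 − (-0.8416)) = 0.770.
μ = 5.598 − (-0.8416)·0.770 = 6.246.
E[T] = exp(μ + σ²/2) = exp(6.246 + 0.2962) = 694 thousand €.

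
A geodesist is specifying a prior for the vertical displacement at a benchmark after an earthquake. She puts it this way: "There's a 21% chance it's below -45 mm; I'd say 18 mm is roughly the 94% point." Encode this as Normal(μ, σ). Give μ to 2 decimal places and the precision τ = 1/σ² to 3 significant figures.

For Normal(μ,σ), the p-quantile is μ + z_p·σ. Here z_{0.21} = -0.8064, z_{0.94} = 1.555.
So -45 = μ − 0.8064σ and 18 = μ + 1.555σ.
Subtracting: σ = (18 − -45)/(1.555 − (-0.8064)) = 26.68.
Then μ = -45 − (-0.8064)·26.68 = -23.48.
Precision τ = 1/σ² = 1/26.68² = 0.0014.

μ = -23.48, τ = 0.0014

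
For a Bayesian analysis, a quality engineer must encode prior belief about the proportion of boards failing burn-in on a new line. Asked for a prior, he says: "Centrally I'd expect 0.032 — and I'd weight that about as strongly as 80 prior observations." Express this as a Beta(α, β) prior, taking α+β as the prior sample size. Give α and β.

Under the effective-sample-size interpretation, Beta(α, β) has prior mean α/(α+β) and prior sample size α+β.
So α+β = 80 and α/(α+β) = 0.032, giving α = 0.032·80 = 2.56 and β = 80 − 2.56 = 77.44.

α = 2.56, β = 77.44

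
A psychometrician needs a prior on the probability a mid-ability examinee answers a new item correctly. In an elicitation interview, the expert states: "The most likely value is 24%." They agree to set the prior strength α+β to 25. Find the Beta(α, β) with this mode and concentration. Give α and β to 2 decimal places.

α = 6.52, β = 18.48

For α,β > 1 the Beta mode is (α−1)/(α+β−2). With α+β = 25, the mode is (α−1)/23.
Set (α−1)/23 = 0.24 → α = 1 + 0.24·23 = 6.52.
β = 25 − α = 18.48.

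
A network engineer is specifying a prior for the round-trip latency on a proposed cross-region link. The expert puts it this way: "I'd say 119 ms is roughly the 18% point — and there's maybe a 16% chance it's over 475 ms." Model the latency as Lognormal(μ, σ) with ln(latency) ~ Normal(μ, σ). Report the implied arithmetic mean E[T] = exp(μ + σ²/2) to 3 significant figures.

E[T] ≈ 300 ms

If T ~ Lognormal(μ,σ) then ln T ~ Normal(μ,σ), so the p-quantile of ln T is μ + z_p·σ.
ln(119) = 4.779 and ln(475) = 6.163; z_{0.18} = -0.9154, z_{0.84} = 0.9945.
σ = (6.163 − 4.779)/(0.9945 − (-0.9154)) = 0.725.
μ = 4.779 − (-0.9154)·0.725 = 5.443.
E[T] = exp(μ + σ²/2) = exp(5.443 + 0.2626) = 300 ms.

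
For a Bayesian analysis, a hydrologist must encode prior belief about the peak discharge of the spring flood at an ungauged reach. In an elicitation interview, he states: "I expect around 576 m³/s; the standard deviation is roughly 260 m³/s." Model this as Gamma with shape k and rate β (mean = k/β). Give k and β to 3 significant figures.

For Gamma(k, rate β): mean = k/β, variance = k/β², so CV = 1/√k.
CV = SD/mean = 260/576 = 0.4514, hence k = 1/CV² = 4.91.
Then β = k/mean = 4.91/576 = 0.00852.

k ≈ 4.91, β ≈ 0.00852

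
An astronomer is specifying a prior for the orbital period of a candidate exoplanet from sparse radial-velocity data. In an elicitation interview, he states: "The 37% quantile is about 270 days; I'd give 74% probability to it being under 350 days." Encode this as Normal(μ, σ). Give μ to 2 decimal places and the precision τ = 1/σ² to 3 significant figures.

The p-quantile of Normal(μ,σ) is μ + z_p·σ, with z_{0.37} = -0.3319 and z_{0.74} = 0.6433.
Eliminate σ: μ = (z₂·x₁ − z₁·x₂)/(z₂ − z₁) = (0.6433·270 − (-0.3319)·350)/0.9752 = 297.22.
Then σ = (x₂ − x₁)/(z₂ − z₁) = (350 − 270)/0.9752 = 82.03.
Precision τ = 1/σ² = 1/82.03² = 0.000149.

μ = 297.22, τ = 0.000149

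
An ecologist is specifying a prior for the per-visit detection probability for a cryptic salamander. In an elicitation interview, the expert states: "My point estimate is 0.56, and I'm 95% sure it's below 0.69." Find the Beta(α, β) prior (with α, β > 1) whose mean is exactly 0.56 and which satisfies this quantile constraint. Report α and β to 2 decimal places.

α ≈ 20.98, β ≈ 16.48

With mean 0.56 fixed, write α = 0.56s, β = 0.44s where s = α+β.
Need P(θ < 0.69) = 0.95 under Beta(0.56s, 0.44s). Normal approximation: (q−m)/√(m(1−m)/s) ≈ z_{0.95} = 1.64, so s ≈ 0.56·0.44·(1.64)²/(0.69−0.56)² = 39.4.
At s = 39.4: P(θ<0.69) ≈ 0.954. Adjusting to match 0.95 gives s ≈ 37.46.
So α = 0.56·37.46 ≈ 20.98, β = 0.44·37.46 ≈ 16.48.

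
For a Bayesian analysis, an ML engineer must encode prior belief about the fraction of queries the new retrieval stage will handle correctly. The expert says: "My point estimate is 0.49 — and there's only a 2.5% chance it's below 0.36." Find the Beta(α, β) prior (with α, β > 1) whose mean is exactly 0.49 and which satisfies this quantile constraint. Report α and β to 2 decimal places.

α ≈ 26.98, β ≈ 28.08

With mean 0.49 fixed, write α = 0.49s, β = 0.51s where s = α+β.
Need P(θ < 0.36) = 0.025 under Beta(0.49s, 0.51s). Normal approximation: (q−m)/√(m(1−m)/s) ≈ z_{0.025} = -1.96, so s ≈ 0.49·0.51·(-1.96)²/(0.36−0.49)² = 56.8.
At s = 56.8: P(θ<0.36) ≈ 0.023. Adjusting to match 0.025 gives s ≈ 55.06.
So α = 0.49·55.06 ≈ 26.98, β = 0.51·55.06 ≈ 28.08.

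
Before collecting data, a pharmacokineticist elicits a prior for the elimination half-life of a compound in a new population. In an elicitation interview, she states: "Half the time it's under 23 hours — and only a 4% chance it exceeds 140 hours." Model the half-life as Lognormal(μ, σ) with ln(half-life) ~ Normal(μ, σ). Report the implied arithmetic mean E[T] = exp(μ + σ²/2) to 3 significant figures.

E[T] ≈ 39.2 hours

If T ~ Lognormal(μ,σ) then ln T ~ Normal(μ,σ), so the p-quantile of ln T is μ + z_p·σ.
ln(23) = 3.135 and ln(140) = 4.942; z_{0.5} = 0, z_{0.96} = 1.751.
σ = (4.942 − 3.135)/(1.751 − (0)) = 1.032.
μ = 3.135 − (0)·1.032 = 3.135.
E[T] = exp(μ + σ²/2) = exp(3.135 + 0.5322) = 39.2 hours.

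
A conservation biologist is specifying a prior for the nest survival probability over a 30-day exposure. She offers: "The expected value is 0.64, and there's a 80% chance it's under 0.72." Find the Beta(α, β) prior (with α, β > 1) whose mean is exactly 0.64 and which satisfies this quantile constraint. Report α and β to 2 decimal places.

With mean 0.64 fixed, write α = 0.64s, β = 0.36s where s = α+β.
Need P(θ < 0.72) = 0.8 under Beta(0.64s, 0.36s). Normal approximation: (q−m)/√(m(1−m)/s) ≈ z_{0.8} = 0.842, so s ≈ 0.64·0.36·(0.842)²/(0.72−0.64)² = 25.5.
At s = 25.5: P(θ<0.72) ≈ 0.797. Adjusting to match 0.8 gives s ≈ 26.16.
So α = 0.64·26.16 ≈ 16.74, β = 0.36·26.16 ≈ 9.42.

α ≈ 16.74, β ≈ 9.42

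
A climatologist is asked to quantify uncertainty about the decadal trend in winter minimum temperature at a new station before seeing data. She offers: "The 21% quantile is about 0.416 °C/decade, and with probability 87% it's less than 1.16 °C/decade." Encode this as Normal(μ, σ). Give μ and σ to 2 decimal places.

The p-quantile of Normal(μ,σ) is μ + z_p·σ, with z_{0.21} = -0.8064 and z_{0.87} = 1.126.
Eliminate σ: μ = (z₂·x₁ − z₁·x₂)/(z₂ − z₁) = (1.126·0.416 − (-0.8064)·1.16)/1.933 = 0.73.
Then σ = (x₂ − x₁)/(z₂ − z₁) = (1.16 − 0.416)/1.933 = 0.38.

μ = 0.73, σ = 0.38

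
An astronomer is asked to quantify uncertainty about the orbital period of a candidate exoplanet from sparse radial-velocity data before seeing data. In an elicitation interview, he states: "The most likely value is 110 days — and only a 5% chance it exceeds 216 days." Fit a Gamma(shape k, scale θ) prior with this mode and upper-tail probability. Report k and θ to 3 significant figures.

Gamma(k,θ) with k>1 has mode (k−1)θ, so θ = 110/(k−1).
Need P(X < 216) = 0.95 with θ tied to k this way. Start at k = 2, θ = 110: P(X<216) ≈ 0.584.
Too low — raise k to concentrate. Iterating converges to k ≈ 7.09.
Then θ = 110/(7.09−1) ≈ 18.1.

k ≈ 7.09, θ ≈ 18.1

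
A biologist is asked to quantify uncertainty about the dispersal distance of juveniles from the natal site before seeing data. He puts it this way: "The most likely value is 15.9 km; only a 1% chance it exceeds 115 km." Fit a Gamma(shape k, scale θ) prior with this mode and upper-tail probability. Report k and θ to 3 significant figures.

Gamma(k,θ) with k>1 has mode (k−1)θ, so θ = 15.9/(k−1).
Need P(X < 115) = 0.99 with θ tied to k this way. Start at k = 2, θ = 15.9: P(X<115) ≈ 0.994.
Too high — lower k to spread out. Iterating converges to k ≈ 1.89.
Then θ = 15.9/(1.89−1) ≈ 17.9.

k ≈ 1.89, θ ≈ 17.9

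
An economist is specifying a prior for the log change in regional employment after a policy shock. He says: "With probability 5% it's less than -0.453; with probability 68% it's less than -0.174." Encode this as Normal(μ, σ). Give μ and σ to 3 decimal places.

The p-quantile of Normal(μ,σ) is μ + z_p·σ, with z_{0.05} = -1.645 and z_{0.68} = 0.4677.
Eliminate σ: μ = (z₂·x₁ − z₁·x₂)/(z₂ − z₁) = (0.4677·-0.453 − (-1.645)·-0.174)/2.113 = -0.236.
Then σ = (x₂ − x₁)/(z₂ − z₁) = (-0.174 − -0.453)/2.113 = 0.132.

μ = -0.236, σ = 0.132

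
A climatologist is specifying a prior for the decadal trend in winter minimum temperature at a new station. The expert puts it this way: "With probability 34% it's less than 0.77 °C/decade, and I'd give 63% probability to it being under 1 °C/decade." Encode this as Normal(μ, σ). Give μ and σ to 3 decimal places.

μ = 0.897, σ = 0.309

The p-quantile of Normal(μ,σ) is μ + z_p·σ, with z_{0.34} = -0.4125 and z_{0.63} = 0.3319.
Eliminate σ: μ = (z₂·x₁ − z₁·x₂)/(z₂ − z₁) = (0.3319·0.77 − (-0.4125)·1)/0.7443 = 0.897.
Then σ = (x₂ − x₁)/(z₂ − z₁) = (1 − 0.77)/0.7443 = 0.309.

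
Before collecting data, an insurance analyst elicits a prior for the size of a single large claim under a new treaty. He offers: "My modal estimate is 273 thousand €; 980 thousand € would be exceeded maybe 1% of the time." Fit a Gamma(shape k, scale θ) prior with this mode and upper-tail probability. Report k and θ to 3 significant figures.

k ≈ 3.63, θ ≈ 104

Gamma(k,θ) with k>1 has mode (k−1)θ, so θ = 273/(k−1).
Need P(X < 980) = 0.99 with θ tied to k this way. Start at k = 2, θ = 273: P(X<980) ≈ 0.873.
Too low — raise k to concentrate. Iterating converges to k ≈ 3.63.
Then θ = 273/(3.63−1) ≈ 104.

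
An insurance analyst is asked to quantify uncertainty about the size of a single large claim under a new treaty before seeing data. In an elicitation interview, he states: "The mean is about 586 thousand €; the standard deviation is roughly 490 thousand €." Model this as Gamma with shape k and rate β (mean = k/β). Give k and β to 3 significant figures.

For Gamma(k, rate β): mean = k/β, variance = k/β², so CV = 1/√k.
CV = SD/mean = 490/586 = 0.8362, hence k = 1/CV² = 1.43.
Then β = k/mean = 1.43/586 = 0.00244.

k ≈ 1.43, β ≈ 0.00244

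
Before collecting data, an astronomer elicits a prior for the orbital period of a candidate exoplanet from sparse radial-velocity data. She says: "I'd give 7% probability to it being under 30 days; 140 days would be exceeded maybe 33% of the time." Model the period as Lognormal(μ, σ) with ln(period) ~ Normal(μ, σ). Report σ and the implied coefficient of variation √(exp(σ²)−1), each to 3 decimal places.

If T ~ Lognormal(μ,σ) then ln T ~ Normal(μ,σ), so the p-quantile of ln T is μ + z_p·σ.
ln(30) = 3.401 and ln(140) = 4.942; z_{0.07} = -1.476, z_{0.67} = 0.4399.
σ = (4.942 − 3.401)/(0.4399 − (-1.476)) = 0.804.
μ = 3.401 − (-1.476)·0.804 = 4.588.
CV = √(exp(σ²)−1) = √(exp(0.6466)−1) = 0.953.

σ ≈ 0.804, CV ≈ 0.953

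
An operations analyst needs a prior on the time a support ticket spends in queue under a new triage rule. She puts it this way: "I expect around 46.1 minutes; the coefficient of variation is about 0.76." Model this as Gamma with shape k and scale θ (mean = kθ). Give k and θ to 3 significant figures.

k ≈ 1.73, θ ≈ 26.6

For Gamma(k, scale θ): mean = kθ, variance = kθ², so CV = 1/√k.
CV = 0.76, hence k = 1/CV² = 1.73.
Then θ = mean/k = 46.1/1.73 = 26.6.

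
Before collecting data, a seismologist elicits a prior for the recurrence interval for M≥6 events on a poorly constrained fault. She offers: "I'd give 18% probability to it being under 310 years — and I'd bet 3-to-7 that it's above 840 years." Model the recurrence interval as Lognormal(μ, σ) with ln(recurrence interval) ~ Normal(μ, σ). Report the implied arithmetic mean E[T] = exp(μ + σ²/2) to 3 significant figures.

If T ~ Lognormal(μ,σ) then ln T ~ Normal(μ,σ), so the p-quantile of ln T is μ + z_p·σ.
ln(310) = 5.737 and ln(840) = 6.733; z_{0.18} = -0.9154, z_{0.7} = 0.5244.
σ = (6.733 − 5.737)/(0.5244 − (-0.9154)) = 0.692.
μ = 5.737 − (-0.9154)·0.692 = 6.370.
E[T] = exp(μ + σ²/2) = exp(6.370 + 0.2397) = 742 years.

E[T] ≈ 742 years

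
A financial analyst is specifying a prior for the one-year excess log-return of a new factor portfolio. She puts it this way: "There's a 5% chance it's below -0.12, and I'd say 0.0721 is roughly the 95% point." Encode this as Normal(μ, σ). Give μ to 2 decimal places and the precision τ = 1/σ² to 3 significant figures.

μ = -0.02, τ = 293

The p-quantile of Normal(μ,σ) is μ + z_p·σ, with z_{0.05} = -1.645 and z_{0.95} = 1.645.
Eliminate σ: μ = (z₂·x₁ − z₁·x₂)/(z₂ − z₁) = (1.645·-0.12 − (-1.645)·0.0721)/3.29 = -0.02.
Then σ = (x₂ − x₁)/(z₂ − z₁) = (0.0721 − -0.12)/3.29 = 0.06.
Precision τ = 1/σ² = 1/0.05839² = 293.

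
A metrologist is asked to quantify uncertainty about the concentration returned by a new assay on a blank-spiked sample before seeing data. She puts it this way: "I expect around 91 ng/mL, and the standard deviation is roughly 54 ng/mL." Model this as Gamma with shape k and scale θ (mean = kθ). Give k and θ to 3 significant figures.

k ≈ 2.84, θ ≈ 32

For Gamma(k, scale θ): mean = kθ, variance = kθ², so CV = 1/√k.
CV = SD/mean = 54/91 = 0.5934, hence k = 1/CV² = 2.84.
Then θ = mean/k = 91/2.84 = 32.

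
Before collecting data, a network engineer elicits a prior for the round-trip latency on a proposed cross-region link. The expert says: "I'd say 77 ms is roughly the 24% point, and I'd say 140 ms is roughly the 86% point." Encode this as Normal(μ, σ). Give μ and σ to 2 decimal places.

μ = 101.91, σ = 35.26

The p-quantile of Normal(μ,σ) is μ + z_p·σ, with z_{0.24} = -0.7063 and z_{0.86} = 1.08.
Eliminate σ: μ = (z₂·x₁ − z₁·x₂)/(z₂ − z₁) = (1.08·77 − (-0.7063)·140)/1.787 = 101.91.
Then σ = (x₂ − x₁)/(z₂ − z₁) = (140 − 77)/1.787 = 35.26.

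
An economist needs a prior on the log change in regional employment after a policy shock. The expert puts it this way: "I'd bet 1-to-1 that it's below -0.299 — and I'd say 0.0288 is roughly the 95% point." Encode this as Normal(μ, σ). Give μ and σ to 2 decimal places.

μ = -0.30, σ = 0.20

The p-quantile of Normal(μ,σ) is μ + z_p·σ, with z_{0.5} = 0 and z_{0.95} = 1.645.
Eliminate σ: μ = (z₂·x₁ − z₁·x₂)/(z₂ − z₁) = (1.645·-0.299 − (0)·0.0288)/1.645 = -0.30.
Then σ = (x₂ − x₁)/(z₂ − z₁) = (0.0288 − -0.299)/1.645 = 0.20.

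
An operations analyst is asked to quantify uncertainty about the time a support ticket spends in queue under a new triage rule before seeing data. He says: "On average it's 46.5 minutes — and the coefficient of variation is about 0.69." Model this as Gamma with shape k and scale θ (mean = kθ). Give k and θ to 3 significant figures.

For Gamma(k, scale θ): mean = kθ, variance = kθ², so CV = 1/√k.
CV = 0.69, hence k = 1/CV² = 2.1.
Then θ = mean/k = 46.5/2.1 = 22.1.

k ≈ 2.1, θ ≈ 22.1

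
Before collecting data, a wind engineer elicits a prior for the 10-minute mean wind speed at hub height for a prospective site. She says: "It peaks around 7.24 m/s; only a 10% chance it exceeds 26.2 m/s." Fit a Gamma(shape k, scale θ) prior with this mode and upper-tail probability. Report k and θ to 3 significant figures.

k ≈ 2.13, θ ≈ 6.43

Gamma(k,θ) with k>1 has mode (k−1)θ, so θ = 7.24/(k−1).
Need P(X < 26.2) = 0.9 with θ tied to k this way. Start at k = 2, θ = 7.24: P(X<26.2) ≈ 0.876.
Too low — raise k to concentrate. Iterating converges to k ≈ 2.13.
Then θ = 7.24/(2.13−1) ≈ 6.43.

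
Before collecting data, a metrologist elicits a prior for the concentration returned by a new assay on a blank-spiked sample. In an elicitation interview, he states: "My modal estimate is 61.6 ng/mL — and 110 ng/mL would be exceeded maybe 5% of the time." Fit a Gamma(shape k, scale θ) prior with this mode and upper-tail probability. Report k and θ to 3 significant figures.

Gamma(k,θ) with k>1 has mode (k−1)θ, so θ = 61.6/(k−1).
Need P(X < 110) = 0.95 with θ tied to k this way. Start at k = 2, θ = 61.6: P(X<110) ≈ 0.533.
Too low — raise k to concentrate. Iterating converges to k ≈ 9.29.
Then θ = 61.6/(9.29−1) ≈ 7.43.

k ≈ 9.29, θ ≈ 7.43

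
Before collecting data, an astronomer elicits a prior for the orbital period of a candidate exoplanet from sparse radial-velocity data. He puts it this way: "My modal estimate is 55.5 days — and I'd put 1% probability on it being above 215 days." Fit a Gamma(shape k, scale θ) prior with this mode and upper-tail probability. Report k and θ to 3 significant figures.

k ≈ 3.3, θ ≈ 24.1

Gamma(k,θ) with k>1 has mode (k−1)θ, so θ = 55.5/(k−1).
Need P(X < 215) = 0.99 with θ tied to k this way. Start at k = 2, θ = 55.5: P(X<215) ≈ 0.899.
Too low — raise k to concentrate. Iterating converges to k ≈ 3.3.
Then θ = 55.5/(3.3−1) ≈ 24.1.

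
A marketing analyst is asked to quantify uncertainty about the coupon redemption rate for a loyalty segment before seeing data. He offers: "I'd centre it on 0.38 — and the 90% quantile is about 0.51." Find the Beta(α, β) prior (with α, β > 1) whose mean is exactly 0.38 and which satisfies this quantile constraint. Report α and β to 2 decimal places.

α ≈ 8.86, β ≈ 14.46

With mean 0.38 fixed, write α = 0.38s, β = 0.62s where s = α+β.
Need P(θ < 0.51) = 0.9 under Beta(0.38s, 0.62s). Normal approximation: (q−m)/√(m(1−m)/s) ≈ z_{0.9} = 1.28, so s ≈ 0.38·0.62·(1.28)²/(0.51−0.38)² = 22.9.
At s = 22.9: P(θ<0.51) ≈ 0.898. Adjusting to match 0.9 gives s ≈ 23.33.
So α = 0.38·23.33 ≈ 8.86, β = 0.62·23.33 ≈ 14.46.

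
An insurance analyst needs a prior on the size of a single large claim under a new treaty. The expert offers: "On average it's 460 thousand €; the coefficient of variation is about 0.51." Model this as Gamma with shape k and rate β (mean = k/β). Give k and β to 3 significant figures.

For Gamma(k, rate β): mean = k/β, variance = k/β², so CV = 1/√k.
CV = 0.51, hence k = 1/CV² = 3.84.
Then β = k/mean = 3.84/460 = 0.00836.

k ≈ 3.84, β ≈ 0.00836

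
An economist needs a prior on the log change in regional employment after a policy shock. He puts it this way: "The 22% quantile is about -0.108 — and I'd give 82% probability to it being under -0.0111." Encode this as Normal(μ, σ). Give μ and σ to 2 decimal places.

The p-quantile of Normal(μ,σ) is μ + z_p·σ, with z_{0.22} = -0.7722 and z_{0.82} = 0.9154.
Eliminate σ: μ = (z₂·x₁ − z₁·x₂)/(z₂ − z₁) = (0.9154·-0.108 − (-0.7722)·-0.0111)/1.688 = -0.06.
Then σ = (x₂ − x₁)/(z₂ − z₁) = (-0.0111 − -0.108)/1.688 = 0.06.

μ = -0.06, σ = 0.06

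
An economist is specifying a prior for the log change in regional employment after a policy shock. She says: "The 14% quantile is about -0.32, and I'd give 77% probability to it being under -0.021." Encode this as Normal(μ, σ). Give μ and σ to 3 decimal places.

For Normal(μ,σ), the p-quantile is μ + z_p·σ. Here z_{0.14} = -1.08, z_{0.77} = 0.7388.
So -0.32 = μ − 1.08σ and -0.021 = μ + 0.7388σ.
Subtracting: σ = (-0.021 − -0.32)/(0.7388 − (-1.08)) = 0.164.
Then μ = -0.32 − (-1.08)·0.164 = -0.142.

μ = -0.142, σ = 0.164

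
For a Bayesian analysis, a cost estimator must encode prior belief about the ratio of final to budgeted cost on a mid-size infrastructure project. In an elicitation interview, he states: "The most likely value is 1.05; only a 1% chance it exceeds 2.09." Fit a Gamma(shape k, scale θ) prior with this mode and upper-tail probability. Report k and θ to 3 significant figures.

Gamma(k,θ) with k>1 has mode (k−1)θ, so θ = 1.05/(k−1).
Need P(X < 2.09) = 0.99 with θ tied to k this way. Start at k = 2, θ = 1.05: P(X<2.09) ≈ 0.591.
Too low — raise k to concentrate. Iterating converges to k ≈ 11.4.
Then θ = 1.05/(11.4−1) ≈ 0.101.

k ≈ 11.4, θ ≈ 0.101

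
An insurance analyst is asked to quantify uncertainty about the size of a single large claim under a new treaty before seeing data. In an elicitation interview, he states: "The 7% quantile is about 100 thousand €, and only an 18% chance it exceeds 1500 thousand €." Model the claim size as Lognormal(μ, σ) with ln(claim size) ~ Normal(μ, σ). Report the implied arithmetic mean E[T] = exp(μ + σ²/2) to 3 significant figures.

If T ~ Lognormal(μ,σ) then ln T ~ Normal(μ,σ), so the p-quantile of ln T is μ + z_p·σ.
ln(100) = 4.605 and ln(1500) = 7.313; z_{0.07} = -1.476, z_{0.82} = 0.9154.
σ = (7.313 − 4.605)/(0.9154 − (-1.476)) = 1.133.
μ = 4.605 − (-1.476)·1.133 = 6.277.
E[T] = exp(μ + σ²/2) = exp(6.277 + 0.6413) = 1010 thousand €.

E[T] ≈ 1010 thousand €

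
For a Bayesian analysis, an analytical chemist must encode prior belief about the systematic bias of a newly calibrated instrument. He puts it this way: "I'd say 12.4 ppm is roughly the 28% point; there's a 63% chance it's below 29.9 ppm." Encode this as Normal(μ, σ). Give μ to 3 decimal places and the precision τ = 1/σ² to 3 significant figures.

For Normal(μ,σ), the p-quantile is μ + z_p·σ. Here z_{0.28} = -0.5828, z_{0.63} = 0.3319.
So 12.4 = μ − 0.5828σ and 29.9 = μ + 0.3319σ.
Subtracting: σ = (29.9 − 12.4)/(0.3319 − (-0.5828)) = 19.132.
Then μ = 12.4 − (-0.5828)·19.132 = 23.551.
Precision τ = 1/σ² = 1/19.13² = 0.00273.

μ = 23.551, τ = 0.00273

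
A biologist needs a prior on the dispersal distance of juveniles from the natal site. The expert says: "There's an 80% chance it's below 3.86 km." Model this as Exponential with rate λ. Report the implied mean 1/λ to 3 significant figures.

P(T < 3.86) = 1 − e^(−λ·3.86) = 0.8, so λ = −ln(1−0.8)/3.86 = −ln(0.2)/3.86 = 0.417.
Mean = 1/λ = 2.4 km.

mean ≈ 2.4 km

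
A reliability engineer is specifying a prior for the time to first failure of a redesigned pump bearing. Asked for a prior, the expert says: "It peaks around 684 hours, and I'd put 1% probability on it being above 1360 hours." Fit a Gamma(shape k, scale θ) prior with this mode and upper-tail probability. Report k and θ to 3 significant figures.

k ≈ 11.4, θ ≈ 65.7

Gamma(k,θ) with k>1 has mode (k−1)θ, so θ = 684/(k−1).
Need P(X < 1360) = 0.99 with θ tied to k this way. Start at k = 2, θ = 684: P(X<1360) ≈ 0.591.
Too low — raise k to concentrate. Iterating converges to k ≈ 11.4.
Then θ = 684/(11.4−1) ≈ 65.7.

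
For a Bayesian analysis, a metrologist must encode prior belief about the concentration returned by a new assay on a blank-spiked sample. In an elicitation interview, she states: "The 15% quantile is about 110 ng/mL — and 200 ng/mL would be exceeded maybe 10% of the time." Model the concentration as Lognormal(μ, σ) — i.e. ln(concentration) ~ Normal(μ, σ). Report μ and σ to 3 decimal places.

μ ≈ 4.968, σ ≈ 0.258

If T ~ Lognormal(μ,σ) then ln T ~ Normal(μ,σ), so the p-quantile of ln T is μ + z_p·σ.
ln(110) = 4.7 and ln(200) = 5.298; z_{0.15} = -1.036, z_{0.9} = 1.282.
σ = (5.298 − 4.7)/(1.282 − (-1.036)) = 0.258.
μ = 4.7 − (-1.036)·0.258 = 4.968.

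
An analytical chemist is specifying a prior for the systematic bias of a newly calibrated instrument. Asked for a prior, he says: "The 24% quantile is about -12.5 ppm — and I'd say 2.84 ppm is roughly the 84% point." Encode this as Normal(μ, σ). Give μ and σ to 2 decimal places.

For Normal(μ,σ), the p-quantile is μ + z_p·σ. Here z_{0.24} = -0.7063, z_{0.84} = 0.9945.
So -12.5 = μ − 0.7063σ and 2.84 = μ + 0.9945σ.
Subtracting: σ = (2.84 − -12.5)/(0.9945 − (-0.7063)) = 9.02.
Then μ = -12.5 − (-0.7063)·9.02 = -6.13.

μ = -6.13, σ = 9.02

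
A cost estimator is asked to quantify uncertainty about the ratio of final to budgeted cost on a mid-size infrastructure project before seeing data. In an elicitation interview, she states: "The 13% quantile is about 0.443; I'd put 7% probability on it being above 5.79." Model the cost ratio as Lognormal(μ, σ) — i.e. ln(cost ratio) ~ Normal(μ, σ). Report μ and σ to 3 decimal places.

If T ~ Lognormal(μ,σ) then ln T ~ Normal(μ,σ), so the p-quantile of ln T is μ + z_p·σ.
ln(0.443) = -0.8142 and ln(5.79) = 1.756; z_{0.13} = -1.126, z_{0.93} = 1.476.
σ = (1.756 − -0.8142)/(1.476 − (-1.126)) = 0.988.
μ = -0.8142 − (-1.126)·0.988 = 0.298.

μ ≈ 0.298, σ ≈ 0.988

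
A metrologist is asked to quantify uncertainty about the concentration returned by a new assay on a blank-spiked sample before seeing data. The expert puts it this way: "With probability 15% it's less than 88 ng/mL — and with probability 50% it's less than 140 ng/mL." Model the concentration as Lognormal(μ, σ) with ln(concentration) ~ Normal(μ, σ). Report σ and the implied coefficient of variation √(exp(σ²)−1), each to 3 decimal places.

σ ≈ 0.448, CV ≈ 0.471

If T ~ Lognormal(μ,σ) then ln T ~ Normal(μ,σ), so the p-quantile of ln T is μ + z_p·σ.
ln(88) = 4.477 and ln(140) = 4.942; z_{0.15} = -1.036, z_{0.5} = 0.
σ = (4.942 − 4.477)/(0 − (-1.036)) = 0.448.
μ = 4.477 − (-1.036)·0.448 = 4.942.
CV = √(exp(σ²)−1) = √(exp(0.2007)−1) = 0.471.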